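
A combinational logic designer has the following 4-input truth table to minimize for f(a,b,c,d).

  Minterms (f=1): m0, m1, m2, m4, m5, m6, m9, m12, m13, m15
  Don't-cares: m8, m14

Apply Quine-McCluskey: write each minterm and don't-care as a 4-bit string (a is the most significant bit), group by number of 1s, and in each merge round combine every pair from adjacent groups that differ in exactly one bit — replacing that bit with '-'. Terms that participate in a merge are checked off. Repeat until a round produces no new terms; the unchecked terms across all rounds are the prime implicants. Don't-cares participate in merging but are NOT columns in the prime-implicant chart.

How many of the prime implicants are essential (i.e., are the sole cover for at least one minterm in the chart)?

Round 0: 0000✓ 0001✓ 0010✓ 0100✓ 0101✓ 0110✓ 1000✓ 1001✓ 1100✓ 1101✓ 1110✓ 1111✓
Round 1: -000✓ -001✓ -100✓ -101✓ -110✓ 0-00✓ 0-01✓ 0-10✓ 00-0✓ 000-✓ 01-0✓ 010-✓ 1-00✓ 1-01✓ 100-✓ 11-0✓ 11-1✓ 110-✓ 111-✓
Round 2: --00✓ --01✓ -00-✓ -1-0 -10-✓ 0--0 0-0-✓ 1-0-✓ 11--
Round 3: --0-
PIs = {--0-, -1-0, 0--0, 11--}
Coverage chart:
  m0: --0-,0--0
  m1: --0- ←essential
  m2: 0--0 ←essential
  m4: --0-,-1-0,0--0
  m5: --0- ←essential
  m6: -1-0,0--0
  m9: --0- ←essential
  m12: --0-,-1-0,11--
  m13: --0-,11--
  m15: 11-- ←essential
Essential: --0-, 0--0, 11--

3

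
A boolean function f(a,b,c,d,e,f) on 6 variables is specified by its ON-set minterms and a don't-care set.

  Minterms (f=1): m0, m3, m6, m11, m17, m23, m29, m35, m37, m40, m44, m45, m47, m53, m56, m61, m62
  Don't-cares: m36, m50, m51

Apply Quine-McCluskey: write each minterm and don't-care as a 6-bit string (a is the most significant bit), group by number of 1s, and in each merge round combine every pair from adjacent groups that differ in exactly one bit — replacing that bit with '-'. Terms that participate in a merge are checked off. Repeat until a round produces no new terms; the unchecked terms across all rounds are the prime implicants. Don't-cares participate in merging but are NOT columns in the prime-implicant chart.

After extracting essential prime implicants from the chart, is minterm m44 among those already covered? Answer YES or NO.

NO

Round 0: 000000 000011✓ 000110 001011✓ 010001 010111 011101✓ 100011✓ 100100✓ 100101✓ 101000✓ 101100✓ 101101✓ 101111✓ 110010✓ 110011✓ 110101✓ 111000✓ 111101✓ 111110
Round 1: -00011 -11101 00-011 1-0011 1-0101✓ 1-1000 1-1101✓ 10-100✓ 10-101✓ 10010-✓ 101-00 1011-1 10110-✓ 11-101✓ 11001-
Round 2: 1--101 10-10-
PIs = {-00011, -11101, 00-011, 000000, 000110, 010001, 010111, 1--101, 1-0011, 1-1000, 10-10-, 101-00, 1011-1, 11001-, 111110}
Coverage chart:
  m0: 000000 ←essential
  m3: -00011,00-011
  m6: 000110 ←essential
  m11: 00-011 ←essential
  m17: 010001 ←essential
  m23: 010111 ←essential
  m29: -11101 ←essential
  m35: -00011,1-0011
  m37: 1--101,10-10-
  m40: 1-1000,101-00
  m44: 10-10-,101-00
  m45: 1--101,10-10-,1011-1
  m47: 1011-1 ←essential
  m53: 1--101 ←essential
  m56: 1-1000 ←essential
  m61: -11101,1--101
  m62: 111110 ←essential
Essential: -11101, 00-011, 000000, 000110, 010001, 010111, 1--101, 1-1000, 1011-1, 111110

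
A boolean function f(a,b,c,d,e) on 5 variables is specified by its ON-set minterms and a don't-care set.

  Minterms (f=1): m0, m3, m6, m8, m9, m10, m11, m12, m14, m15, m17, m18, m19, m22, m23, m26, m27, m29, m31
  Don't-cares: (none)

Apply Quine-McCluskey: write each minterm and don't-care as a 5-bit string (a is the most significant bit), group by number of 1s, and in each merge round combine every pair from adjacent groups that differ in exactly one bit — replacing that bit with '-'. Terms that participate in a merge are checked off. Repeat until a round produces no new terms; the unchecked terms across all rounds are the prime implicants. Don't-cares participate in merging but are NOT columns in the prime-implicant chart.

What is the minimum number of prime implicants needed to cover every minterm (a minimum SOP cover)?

10

size-2^0 implicants → 00000(✓)  00011(✓)  00110(✓)  01000(✓)  01001(✓)  01010(✓)  01011(✓)  01100(✓)  01110(✓)  01111(✓)  10001(✓)  10010(✓)  10011(✓)  10110(✓)  10111(✓)  11010(✓)  11011(✓)  11101(✓)  11111(✓)
size-2^1 implicants → -0011(✓)  -0110  -1010(✓)  -1011(✓)  -1111(✓)  0-000  0-011(✓)  0-110  01-00(✓)  01-10(✓)  01-11(✓)  010-0(✓)  010-1(✓)  0100-(✓)  0101-(✓)  011-0(✓)  0111-(✓)  1-010(✓)  1-011(✓)  1-111(✓)  10-10(✓)  10-11(✓)  100-1  1001-(✓)  1011-(✓)  11-11(✓)  1101-(✓)  111-1
size-2^2 implicants → --011  -1-11  -101-  01--0  01-1-  010--  1--11  1-01-  10-1-
Unchecked terms (primes): --011, -0110, -1-11, -101-, 0-000, 0-110, 01--0, 01-1-, 010--, 1--11, 1-01-, 10-1-, 100-1, 111-1
Minterm coverage:
  m0 ⊆ 0-000 [E]
  m3 ⊆ --011 [E]
  m6 ⊆ -0110,0-110
  m8 ⊆ 0-000,01--0,010--
  m9 ⊆ 010-- [E]
  m10 ⊆ -101-,01--0,01-1-,010--
  m11 ⊆ --011,-1-11,-101-,01-1-,010--
  m12 ⊆ 01--0 [E]
  m14 ⊆ 0-110,01--0,01-1-
  m15 ⊆ -1-11,01-1-
  m17 ⊆ 100-1 [E]
  m18 ⊆ 1-01-,10-1-
  m19 ⊆ --011,1--11,1-01-,10-1-,100-1
  m22 ⊆ -0110,10-1-
  m23 ⊆ 1--11,10-1-
  m26 ⊆ -101-,1-01-
  m27 ⊆ --011,-1-11,-101-,1--11,1-01-
  m29 ⊆ 111-1 [E]
  m31 ⊆ -1-11,1--11,111-1
E = {--011, 0-000, 01--0, 010--, 100-1, 111-1}
Petrick residual → -0110, -1-11, -101-, 10-1-
Cover = c'de + b'cde' + bde + bc'd + a'c'd'e' + a'be' + a'bc' + ab'd + ab'c'e + abce  |cover|=10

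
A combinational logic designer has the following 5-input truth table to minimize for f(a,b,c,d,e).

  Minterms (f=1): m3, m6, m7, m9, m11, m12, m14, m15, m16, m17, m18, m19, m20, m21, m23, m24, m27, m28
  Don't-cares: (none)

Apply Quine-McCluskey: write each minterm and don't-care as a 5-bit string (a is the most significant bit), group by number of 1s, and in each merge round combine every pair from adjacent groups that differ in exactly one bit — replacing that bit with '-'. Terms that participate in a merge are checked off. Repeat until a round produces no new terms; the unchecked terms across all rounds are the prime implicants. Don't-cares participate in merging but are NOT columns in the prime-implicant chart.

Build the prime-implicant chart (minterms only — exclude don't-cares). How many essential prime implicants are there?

size-2^0 implicants → 00011(✓)  00110(✓)  00111(✓)  01001(✓)  01011(✓)  01100(✓)  01110(✓)  01111(✓)  10000(✓)  10001(✓)  10010(✓)  10011(✓)  10100(✓)  10101(✓)  10111(✓)  11000(✓)  11011(✓)  11100(✓)
size-2^1 implicants → -0011(✓)  -0111(✓)  -1011(✓)  -1100  0-011(✓)  0-110(✓)  0-111(✓)  00-11(✓)  0011-(✓)  01-11(✓)  010-1  011-0  0111-(✓)  1-000(✓)  1-011(✓)  1-100(✓)  10-00(✓)  10-01(✓)  10-11(✓)  100-0(✓)  100-1(✓)  1000-(✓)  1001-(✓)  101-1(✓)  1010-(✓)  11-00(✓)
size-2^2 implicants → --011  -0-11  0--11  0-11-  1--00  10--1  10-0-  100--
Unchecked terms (primes): --011, -0-11, -1100, 0--11, 0-11-, 010-1, 011-0, 1--00, 10--1, 10-0-, 100--
Minterm coverage:
  m3 ⊆ --011,-0-11,0--11
  m6 ⊆ 0-11- [E]
  m7 ⊆ -0-11,0--11,0-11-
  m9 ⊆ 010-1 [E]
  m11 ⊆ --011,0--11,010-1
  m12 ⊆ -1100,011-0
  m14 ⊆ 0-11-,011-0
  m15 ⊆ 0--11,0-11-
  m16 ⊆ 1--00,10-0-,100--
  m17 ⊆ 10--1,10-0-,100--
  m18 ⊆ 100-- [E]
  m19 ⊆ --011,-0-11,10--1,100--
  m20 ⊆ 1--00,10-0-
  m21 ⊆ 10--1,10-0-
  m23 ⊆ -0-11,10--1
  m24 ⊆ 1--00 [E]
  m27 ⊆ --011 [E]
  m28 ⊆ -1100,1--00
E = {--011, 0-11-, 010-1, 1--00, 100--}

5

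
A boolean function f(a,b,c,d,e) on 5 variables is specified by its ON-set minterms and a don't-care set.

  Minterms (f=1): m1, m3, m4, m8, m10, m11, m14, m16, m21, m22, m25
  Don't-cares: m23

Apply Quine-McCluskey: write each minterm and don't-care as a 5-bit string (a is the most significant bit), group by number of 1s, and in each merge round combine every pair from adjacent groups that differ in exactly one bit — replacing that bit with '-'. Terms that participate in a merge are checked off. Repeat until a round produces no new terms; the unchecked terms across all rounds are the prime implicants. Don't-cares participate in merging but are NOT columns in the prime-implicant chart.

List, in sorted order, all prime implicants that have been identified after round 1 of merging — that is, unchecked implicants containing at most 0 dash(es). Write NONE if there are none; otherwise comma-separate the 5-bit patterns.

00100, 10000, 11001

[col 0] 00001*, 00011*, 00100, 01000*, 01010*, 01011*, 01110*, 10000, 10101*, 10110*, 10111*, 11001
[col 1] 0-011, 000-1, 01-10, 010-0, 0101-, 101-1, 1011-
Prime implicants: 0-011, 000-1, 00100, 01-10, 010-0, 0101-, 10000, 101-1, 1011-, 11001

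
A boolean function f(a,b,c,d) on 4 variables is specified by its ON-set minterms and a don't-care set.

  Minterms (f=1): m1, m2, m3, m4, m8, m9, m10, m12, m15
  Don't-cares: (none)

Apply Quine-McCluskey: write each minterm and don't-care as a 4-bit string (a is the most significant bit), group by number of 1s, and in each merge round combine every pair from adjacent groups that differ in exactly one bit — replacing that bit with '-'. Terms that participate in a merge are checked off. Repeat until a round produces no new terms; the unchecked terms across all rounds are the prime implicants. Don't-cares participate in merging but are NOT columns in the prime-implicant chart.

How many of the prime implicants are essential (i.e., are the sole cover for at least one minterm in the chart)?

2

Round 0: 0001✓ 0010✓ 0011✓ 0100✓ 1000✓ 1001✓ 1010✓ 1100✓ 1111
Round 1: -001 -010 -100 00-1 001- 1-00 10-0 100-
PIs = {-001, -010, -100, 00-1, 001-, 1-00, 10-0, 100-, 1111}
Coverage chart:
  m1: -001,00-1
  m2: -010,001-
  m3: 00-1,001-
  m4: -100 ←essential
  m8: 1-00,10-0,100-
  m9: -001,100-
  m10: -010,10-0
  m12: -100,1-00
  m15: 1111 ←essential
Essential: -100, 1111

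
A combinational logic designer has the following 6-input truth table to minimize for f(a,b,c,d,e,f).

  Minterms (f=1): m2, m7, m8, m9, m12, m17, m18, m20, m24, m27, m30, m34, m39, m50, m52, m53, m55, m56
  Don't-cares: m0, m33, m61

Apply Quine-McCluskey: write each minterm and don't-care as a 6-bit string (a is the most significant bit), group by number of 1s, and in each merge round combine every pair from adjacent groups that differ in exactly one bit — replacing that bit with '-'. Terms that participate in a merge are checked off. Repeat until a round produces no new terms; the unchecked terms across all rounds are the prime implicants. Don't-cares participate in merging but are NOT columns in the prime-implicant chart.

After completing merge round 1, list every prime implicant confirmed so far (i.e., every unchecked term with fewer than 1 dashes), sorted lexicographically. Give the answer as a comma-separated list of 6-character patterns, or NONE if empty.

010001, 011011, 011110, 100001

[col 0] 000000*, 000010*, 000111*, 001000*, 001001*, 001100*, 010001, 010010*, 010100*, 011000*, 011011, 011110, 100001, 100010*, 100111*, 110010*, 110100*, 110101*, 110111*, 111000*, 111101*
[col 1] -00010*, -00111, -10010*, -10100, -11000, 0-0010*, 0-1000, 00-000, 0000-0, 001-00, 00100-, 1-0010*, 1-0111, 11-101, 1101-1, 11010-
[col 2] --0010
Prime implicants: --0010, -00111, -10100, -11000, 0-1000, 00-000, 0000-0, 001-00, 00100-, 010001, 011011, 011110, 1-0111, 100001, 11-101, 1101-1, 11010-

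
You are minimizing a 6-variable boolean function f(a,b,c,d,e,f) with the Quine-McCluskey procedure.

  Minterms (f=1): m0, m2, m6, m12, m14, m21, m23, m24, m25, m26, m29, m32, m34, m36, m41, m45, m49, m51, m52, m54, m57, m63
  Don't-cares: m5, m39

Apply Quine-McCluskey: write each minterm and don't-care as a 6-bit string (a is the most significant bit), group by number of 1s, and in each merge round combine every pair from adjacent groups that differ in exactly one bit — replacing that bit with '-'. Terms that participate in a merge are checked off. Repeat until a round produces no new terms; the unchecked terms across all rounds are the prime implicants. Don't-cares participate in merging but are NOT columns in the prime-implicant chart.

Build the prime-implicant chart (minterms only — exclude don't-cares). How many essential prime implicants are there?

size-2^0 implicants → 000000(✓)  000010(✓)  000101(✓)  000110(✓)  001100(✓)  001110(✓)  010101(✓)  010111(✓)  011000(✓)  011001(✓)  011010(✓)  011101(✓)  100000(✓)  100010(✓)  100100(✓)  100111  101001(✓)  101101(✓)  110001(✓)  110011(✓)  110100(✓)  110110(✓)  111001(✓)  111111
size-2^1 implicants → -00000(✓)  -00010(✓)  -11001  0-0101  00-110  000-10  0000-0(✓)  0011-0  01-101  0101-1  011-01  0110-0  01100-  1-0100  1-1001  100-00  1000-0(✓)  101-01  11-001  1100-1  1101-0
size-2^2 implicants → -000-0
Unchecked terms (primes): -000-0, -11001, 0-0101, 00-110, 000-10, 0011-0, 01-101, 0101-1, 011-01, 0110-0, 01100-, 1-0100, 1-1001, 100-00, 100111, 101-01, 11-001, 1100-1, 1101-0, 111111
Minterm coverage:
  m0 ⊆ -000-0 [E]
  m2 ⊆ -000-0,000-10
  m6 ⊆ 00-110,000-10
  m12 ⊆ 0011-0 [E]
  m14 ⊆ 00-110,0011-0
  m21 ⊆ 0-0101,01-101,0101-1
  m23 ⊆ 0101-1 [E]
  m24 ⊆ 0110-0,01100-
  m25 ⊆ -11001,011-01,01100-
  m26 ⊆ 0110-0 [E]
  m29 ⊆ 01-101,011-01
  m32 ⊆ -000-0,100-00
  m34 ⊆ -000-0 [E]
  m36 ⊆ 1-0100,100-00
  m41 ⊆ 1-1001,101-01
  m45 ⊆ 101-01 [E]
  m49 ⊆ 11-001,1100-1
  m51 ⊆ 1100-1 [E]
  m52 ⊆ 1-0100,1101-0
  m54 ⊆ 1101-0 [E]
  m57 ⊆ -11001,1-1001,11-001
  m63 ⊆ 111111 [E]
E = {-000-0, 0011-0, 0101-1, 0110-0, 101-01, 1100-1, 1101-0, 111111}

8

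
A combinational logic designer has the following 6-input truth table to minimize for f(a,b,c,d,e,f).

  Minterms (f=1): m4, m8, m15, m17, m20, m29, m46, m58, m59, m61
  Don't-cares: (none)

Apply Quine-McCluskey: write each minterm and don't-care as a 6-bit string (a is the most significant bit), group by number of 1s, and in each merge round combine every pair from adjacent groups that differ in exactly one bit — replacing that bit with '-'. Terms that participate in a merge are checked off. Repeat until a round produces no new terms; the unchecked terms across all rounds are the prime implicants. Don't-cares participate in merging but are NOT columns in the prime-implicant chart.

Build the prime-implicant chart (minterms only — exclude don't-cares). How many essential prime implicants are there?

size-2^0 implicants → 000100(✓)  001000  001111  010001  010100(✓)  011101(✓)  101110  111010(✓)  111011(✓)  111101(✓)
size-2^1 implicants → -11101  0-0100  11101-
Unchecked terms (primes): -11101, 0-0100, 001000, 001111, 010001, 101110, 11101-
Minterm coverage:
  m4 ⊆ 0-0100 [E]
  m8 ⊆ 001000 [E]
  m15 ⊆ 001111 [E]
  m17 ⊆ 010001 [E]
  m20 ⊆ 0-0100 [E]
  m29 ⊆ -11101 [E]
  m46 ⊆ 101110 [E]
  m58 ⊆ 11101- [E]
  m59 ⊆ 11101- [E]
  m61 ⊆ -11101 [E]
E = {-11101, 0-0100, 001000, 001111, 010001, 101110, 11101-}

7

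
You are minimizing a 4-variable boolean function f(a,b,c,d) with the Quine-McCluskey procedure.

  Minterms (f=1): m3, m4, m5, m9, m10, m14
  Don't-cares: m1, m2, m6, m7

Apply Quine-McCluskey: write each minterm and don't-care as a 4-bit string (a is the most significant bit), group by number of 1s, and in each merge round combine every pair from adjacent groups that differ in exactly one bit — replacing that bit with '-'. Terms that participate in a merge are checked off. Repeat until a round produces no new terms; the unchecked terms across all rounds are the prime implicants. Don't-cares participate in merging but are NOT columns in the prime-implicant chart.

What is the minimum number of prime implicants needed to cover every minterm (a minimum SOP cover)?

Round 0: 0001✓ 0010✓ 0011✓ 0100✓ 0101✓ 0110✓ 0111✓ 1001✓ 1010✓ 1110✓
Round 1: -001 -010✓ -110✓ 0-01✓ 0-10✓ 0-11✓ 00-1✓ 001-✓ 01-0✓ 01-1✓ 010-✓ 011-✓ 1-10✓
Round 2: --10 0--1 0-1- 01--
PIs = {--10, -001, 0--1, 0-1-, 01--}
Coverage chart:
  m3: 0--1,0-1-
  m4: 01-- ←essential
  m5: 0--1,01--
  m9: -001 ←essential
  m10: --10 ←essential
  m14: --10 ←essential
Essential: --10, -001, 01--
Petrick residual → 0--1
Min cover (4 terms): cd' + b'c'd + a'd + a'b

4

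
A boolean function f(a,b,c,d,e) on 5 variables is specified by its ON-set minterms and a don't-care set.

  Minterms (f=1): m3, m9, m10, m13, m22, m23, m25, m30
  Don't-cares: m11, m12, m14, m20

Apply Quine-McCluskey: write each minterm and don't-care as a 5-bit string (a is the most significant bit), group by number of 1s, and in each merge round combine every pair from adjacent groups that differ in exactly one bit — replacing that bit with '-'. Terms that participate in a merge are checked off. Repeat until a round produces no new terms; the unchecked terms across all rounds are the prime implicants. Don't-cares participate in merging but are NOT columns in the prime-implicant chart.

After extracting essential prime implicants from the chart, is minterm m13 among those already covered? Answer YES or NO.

NO

size-2^0 implicants → 00011(✓)  01001(✓)  01010(✓)  01011(✓)  01100(✓)  01101(✓)  01110(✓)  10100(✓)  10110(✓)  10111(✓)  11001(✓)  11110(✓)
size-2^1 implicants → -1001  -1110  0-011  01-01  01-10  010-1  0101-  011-0  0110-  1-110  101-0  1011-
Unchecked terms (primes): -1001, -1110, 0-011, 01-01, 01-10, 010-1, 0101-, 011-0, 0110-, 1-110, 101-0, 1011-
Minterm coverage:
  m3 ⊆ 0-011 [E]
  m9 ⊆ -1001,01-01,010-1
  m10 ⊆ 01-10,0101-
  m13 ⊆ 01-01,0110-
  m22 ⊆ 1-110,101-0,1011-
  m23 ⊆ 1011- [E]
  m25 ⊆ -1001 [E]
  m30 ⊆ -1110,1-110
E = {-1001, 0-011, 1011-}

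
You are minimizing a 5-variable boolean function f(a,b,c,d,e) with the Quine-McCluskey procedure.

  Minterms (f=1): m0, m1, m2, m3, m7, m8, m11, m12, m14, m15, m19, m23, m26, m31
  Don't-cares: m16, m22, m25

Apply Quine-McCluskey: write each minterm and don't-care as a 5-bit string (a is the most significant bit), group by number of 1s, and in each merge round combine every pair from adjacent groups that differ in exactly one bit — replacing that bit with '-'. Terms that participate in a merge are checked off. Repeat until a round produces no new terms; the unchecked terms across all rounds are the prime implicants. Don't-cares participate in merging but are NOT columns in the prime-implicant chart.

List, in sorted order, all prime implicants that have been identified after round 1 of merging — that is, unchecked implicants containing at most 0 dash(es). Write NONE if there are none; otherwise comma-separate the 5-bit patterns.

11001, 11010

[col 0] 00000*, 00001*, 00010*, 00011*, 00111*, 01000*, 01011*, 01100*, 01110*, 01111*, 10000*, 10011*, 10110*, 10111*, 11001, 11010, 11111*
[col 1] -0000, -0011*, -0111*, -1111*, 0-000, 0-011*, 0-111*, 00-11*, 000-0*, 000-1*, 0000-*, 0001-*, 01-00, 01-11*, 011-0, 0111-, 1-111*, 10-11*, 1011-
[col 2] --111, -0-11, 0--11, 000--
Prime implicants: --111, -0-11, -0000, 0--11, 0-000, 000--, 01-00, 011-0, 0111-, 1011-, 11001, 11010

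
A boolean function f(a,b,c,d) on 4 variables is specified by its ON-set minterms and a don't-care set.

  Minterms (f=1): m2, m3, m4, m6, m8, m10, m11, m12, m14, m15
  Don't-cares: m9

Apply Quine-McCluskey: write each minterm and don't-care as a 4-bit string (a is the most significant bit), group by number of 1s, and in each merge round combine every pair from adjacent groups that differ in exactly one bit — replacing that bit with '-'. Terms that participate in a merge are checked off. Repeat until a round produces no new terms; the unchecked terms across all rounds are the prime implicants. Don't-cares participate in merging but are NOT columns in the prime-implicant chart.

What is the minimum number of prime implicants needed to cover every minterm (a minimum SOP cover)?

4

Round 0: 0010✓ 0011✓ 0100✓ 0110✓ 1000✓ 1001✓ 1010✓ 1011✓ 1100✓ 1110✓ 1111✓
Round 1: -010✓ -011✓ -100✓ -110✓ 0-10✓ 001-✓ 01-0✓ 1-00✓ 1-10✓ 1-11✓ 10-0✓ 10-1✓ 100-✓ 101-✓ 11-0✓ 111-✓
Round 2: --10 -01- -1-0 1--0 1-1- 10--
PIs = {--10, -01-, -1-0, 1--0, 1-1-, 10--}
Coverage chart:
  m2: --10,-01-
  m3: -01- ←essential
  m4: -1-0 ←essential
  m6: --10,-1-0
  m8: 1--0,10--
  m10: --10,-01-,1--0,1-1-,10--
  m11: -01-,1-1-,10--
  m12: -1-0,1--0
  m14: --10,-1-0,1--0,1-1-
  m15: 1-1- ←essential
Essential: -01-, -1-0, 1-1-
Petrick residual → 1--0
Min cover (4 terms): b'c + bd' + ad' + ac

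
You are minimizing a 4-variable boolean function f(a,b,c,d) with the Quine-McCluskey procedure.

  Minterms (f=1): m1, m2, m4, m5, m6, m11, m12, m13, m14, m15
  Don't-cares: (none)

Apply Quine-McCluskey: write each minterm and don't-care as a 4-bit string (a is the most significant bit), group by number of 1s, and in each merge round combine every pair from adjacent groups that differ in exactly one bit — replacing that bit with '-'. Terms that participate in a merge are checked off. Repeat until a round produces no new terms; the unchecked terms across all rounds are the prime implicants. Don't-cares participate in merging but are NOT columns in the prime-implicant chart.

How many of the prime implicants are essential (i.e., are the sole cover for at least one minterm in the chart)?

[col 0] 0001*, 0010*, 0100*, 0101*, 0110*, 1011*, 1100*, 1101*, 1110*, 1111*
[col 1] -100*, -101*, -110*, 0-01, 0-10, 01-0*, 010-*, 1-11, 11-0*, 11-1*, 110-*, 111-*
[col 2] -1-0, -10-, 11--
Prime implicants: -1-0, -10-, 0-01, 0-10, 1-11, 11--
PI chart (minterm → PIs covering it):
  1 | 0-01  (sole → essential)
  2 | 0-10  (sole → essential)
  4 | -1-0,-10-
  5 | -10-,0-01
  6 | -1-0,0-10
  11 | 1-11  (sole → essential)
  12 | -1-0,-10-,11--
  13 | -10-,11--
  14 | -1-0,11--
  15 | 1-11,11--
Essential prime implicants: 0-01, 0-10, 1-11

3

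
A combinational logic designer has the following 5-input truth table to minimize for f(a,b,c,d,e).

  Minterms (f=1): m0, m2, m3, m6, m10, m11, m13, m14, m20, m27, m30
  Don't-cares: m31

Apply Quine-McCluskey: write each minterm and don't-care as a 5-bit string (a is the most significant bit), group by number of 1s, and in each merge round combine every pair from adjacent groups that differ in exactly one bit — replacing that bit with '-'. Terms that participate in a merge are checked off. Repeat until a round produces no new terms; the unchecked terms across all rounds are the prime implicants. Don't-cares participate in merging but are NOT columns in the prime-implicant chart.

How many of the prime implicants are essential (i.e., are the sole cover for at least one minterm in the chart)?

5

[col 0] 00000*, 00010*, 00011*, 00110*, 01010*, 01011*, 01101, 01110*, 10100, 11011*, 11110*, 11111*
[col 1] -1011, -1110, 0-010*, 0-011*, 0-110*, 00-10*, 000-0, 0001-*, 01-10*, 0101-*, 11-11, 1111-
[col 2] 0--10, 0-01-
Prime implicants: -1011, -1110, 0--10, 0-01-, 000-0, 01101, 10100, 11-11, 1111-
PI chart (minterm → PIs covering it):
  0 | 000-0  (sole → essential)
  2 | 0--10,0-01-,000-0
  3 | 0-01-  (sole → essential)
  6 | 0--10  (sole → essential)
  10 | 0--10,0-01-
  11 | -1011,0-01-
  13 | 01101  (sole → essential)
  14 | -1110,0--10
  20 | 10100  (sole → essential)
  27 | -1011,11-11
  30 | -1110,1111-
Essential prime implicants: 0--10, 0-01-, 000-0, 01101, 10100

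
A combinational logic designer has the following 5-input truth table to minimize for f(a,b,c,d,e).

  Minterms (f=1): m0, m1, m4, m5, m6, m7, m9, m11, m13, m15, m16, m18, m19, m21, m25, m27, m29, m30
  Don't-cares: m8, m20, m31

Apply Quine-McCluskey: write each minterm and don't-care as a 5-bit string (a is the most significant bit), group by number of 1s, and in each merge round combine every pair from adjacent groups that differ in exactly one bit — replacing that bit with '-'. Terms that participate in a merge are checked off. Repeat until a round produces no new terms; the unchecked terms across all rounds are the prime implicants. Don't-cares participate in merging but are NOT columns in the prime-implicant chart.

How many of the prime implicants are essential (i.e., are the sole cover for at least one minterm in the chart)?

[col 0] 00000*, 00001*, 00100*, 00101*, 00110*, 00111*, 01000*, 01001*, 01011*, 01101*, 01111*, 10000*, 10010*, 10011*, 10100*, 10101*, 11001*, 11011*, 11101*, 11110*, 11111*
[col 1] -0000*, -0100*, -0101*, -1001*, -1011*, -1101*, -1111*, 0-000*, 0-001*, 0-101*, 0-111*, 00-00*, 00-01*, 0000-*, 001-0*, 001-1*, 0010-*, 0011-*, 01-01*, 01-11*, 010-1*, 0100-*, 011-1*, 1-011, 1-101*, 10-00*, 100-0, 1001-, 1010-*, 11-01*, 11-11*, 110-1*, 111-1*, 1111-
[col 2] --101, -0-00, -010-, -1-01*, -1-11*, -10-1*, -11-1*, 0--01, 0-00-, 0-1-1, 00-0-, 001--, 01--1*, 11--1*
[col 3] -1--1
Prime implicants: --101, -0-00, -010-, -1--1, 0--01, 0-00-, 0-1-1, 00-0-, 001--, 1-011, 100-0, 1001-, 1111-
PI chart (minterm → PIs covering it):
  0 | -0-00,0-00-,00-0-
  1 | 0--01,0-00-,00-0-
  4 | -0-00,-010-,00-0-,001--
  5 | --101,-010-,0--01,0-1-1,00-0-,001--
  6 | 001--  (sole → essential)
  7 | 0-1-1,001--
  9 | -1--1,0--01,0-00-
  11 | -1--1  (sole → essential)
  13 | --101,-1--1,0--01,0-1-1
  15 | -1--1,0-1-1
  16 | -0-00,100-0
  18 | 100-0,1001-
  19 | 1-011,1001-
  21 | --101,-010-
  25 | -1--1  (sole → essential)
  27 | -1--1,1-011
  29 | --101,-1--1
  30 | 1111-  (sole → essential)
Essential prime implicants: -1--1, 001--, 1111-

3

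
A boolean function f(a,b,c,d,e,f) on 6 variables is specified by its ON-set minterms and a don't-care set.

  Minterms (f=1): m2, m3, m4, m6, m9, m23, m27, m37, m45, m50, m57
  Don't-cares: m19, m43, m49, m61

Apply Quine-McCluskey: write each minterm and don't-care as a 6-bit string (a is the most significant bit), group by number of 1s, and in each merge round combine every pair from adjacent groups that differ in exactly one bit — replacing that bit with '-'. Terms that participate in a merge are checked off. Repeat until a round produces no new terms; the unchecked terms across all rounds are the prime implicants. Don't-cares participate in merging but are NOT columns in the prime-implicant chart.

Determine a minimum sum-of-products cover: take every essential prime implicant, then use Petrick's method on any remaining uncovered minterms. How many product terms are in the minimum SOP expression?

size-2^0 implicants → 000010(✓)  000011(✓)  000100(✓)  000110(✓)  001001  010011(✓)  010111(✓)  011011(✓)  100101(✓)  101011  101101(✓)  110001(✓)  110010  111001(✓)  111101(✓)
size-2^1 implicants → 0-0011  000-10  00001-  0001-0  01-011  010-11  1-1101  10-101  11-001  111-01
Unchecked terms (primes): 0-0011, 000-10, 00001-, 0001-0, 001001, 01-011, 010-11, 1-1101, 10-101, 101011, 11-001, 110010, 111-01
Minterm coverage:
  m2 ⊆ 000-10,00001-
  m3 ⊆ 0-0011,00001-
  m4 ⊆ 0001-0 [E]
  m6 ⊆ 000-10,0001-0
  m9 ⊆ 001001 [E]
  m23 ⊆ 010-11 [E]
  m27 ⊆ 01-011 [E]
  m37 ⊆ 10-101 [E]
  m45 ⊆ 1-1101,10-101
  m50 ⊆ 110010 [E]
  m57 ⊆ 11-001,111-01
E = {0001-0, 001001, 01-011, 010-11, 10-101, 110010}
Petrick residual → 00001-, 11-001
Cover = a'b'c'd'e + a'b'c'df' + a'b'cd'e'f + a'bd'ef + a'bc'ef + ab'de'f + abd'e'f + abc'd'ef'  |cover|=8

8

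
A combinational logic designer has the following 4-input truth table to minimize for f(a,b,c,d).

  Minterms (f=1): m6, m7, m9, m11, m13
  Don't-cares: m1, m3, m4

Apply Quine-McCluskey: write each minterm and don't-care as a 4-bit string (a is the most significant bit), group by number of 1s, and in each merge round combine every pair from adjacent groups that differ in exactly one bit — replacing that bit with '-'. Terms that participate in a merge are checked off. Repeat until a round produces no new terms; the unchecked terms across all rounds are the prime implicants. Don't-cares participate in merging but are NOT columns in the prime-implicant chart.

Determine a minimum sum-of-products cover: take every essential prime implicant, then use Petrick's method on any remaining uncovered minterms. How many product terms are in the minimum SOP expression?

Round 0: 0001✓ 0011✓ 0100✓ 0110✓ 0111✓ 1001✓ 1011✓ 1101✓
Round 1: -001✓ -011✓ 0-11 00-1✓ 01-0 011- 1-01 10-1✓
Round 2: -0-1
PIs = {-0-1, 0-11, 01-0, 011-, 1-01}
Coverage chart:
  m6: 01-0,011-
  m7: 0-11,011-
  m9: -0-1,1-01
  m11: -0-1 ←essential
  m13: 1-01 ←essential
Essential: -0-1, 1-01
Petrick residual → 011-
Min cover (3 terms): b'd + a'bc + ac'd

3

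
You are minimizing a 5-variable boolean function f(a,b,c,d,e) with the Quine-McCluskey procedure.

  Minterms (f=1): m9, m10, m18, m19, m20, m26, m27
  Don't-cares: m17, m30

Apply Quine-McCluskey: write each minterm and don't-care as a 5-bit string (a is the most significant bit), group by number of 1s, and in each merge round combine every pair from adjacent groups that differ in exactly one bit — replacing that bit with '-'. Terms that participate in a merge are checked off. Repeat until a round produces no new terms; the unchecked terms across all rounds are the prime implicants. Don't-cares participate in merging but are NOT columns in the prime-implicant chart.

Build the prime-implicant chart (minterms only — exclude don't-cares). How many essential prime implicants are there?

4

size-2^0 implicants → 01001  01010(✓)  10001(✓)  10010(✓)  10011(✓)  10100  11010(✓)  11011(✓)  11110(✓)
size-2^1 implicants → -1010  1-010(✓)  1-011(✓)  100-1  1001-(✓)  11-10  1101-(✓)
size-2^2 implicants → 1-01-
Unchecked terms (primes): -1010, 01001, 1-01-, 100-1, 10100, 11-10
Minterm coverage:
  m9 ⊆ 01001 [E]
  m10 ⊆ -1010 [E]
  m18 ⊆ 1-01- [E]
  m19 ⊆ 1-01-,100-1
  m20 ⊆ 10100 [E]
  m26 ⊆ -1010,1-01-,11-10
  m27 ⊆ 1-01- [E]
E = {-1010, 01001, 1-01-, 10100}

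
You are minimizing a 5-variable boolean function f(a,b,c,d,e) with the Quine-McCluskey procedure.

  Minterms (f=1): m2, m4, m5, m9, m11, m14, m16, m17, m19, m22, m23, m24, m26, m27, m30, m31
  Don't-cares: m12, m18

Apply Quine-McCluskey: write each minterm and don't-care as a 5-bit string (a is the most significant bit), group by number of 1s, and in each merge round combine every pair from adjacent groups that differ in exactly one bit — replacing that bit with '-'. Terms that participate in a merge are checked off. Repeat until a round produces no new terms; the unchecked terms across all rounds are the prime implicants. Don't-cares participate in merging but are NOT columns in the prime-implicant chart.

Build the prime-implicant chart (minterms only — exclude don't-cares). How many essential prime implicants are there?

6

size-2^0 implicants → 00010(✓)  00100(✓)  00101(✓)  01001(✓)  01011(✓)  01100(✓)  01110(✓)  10000(✓)  10001(✓)  10010(✓)  10011(✓)  10110(✓)  10111(✓)  11000(✓)  11010(✓)  11011(✓)  11110(✓)  11111(✓)
size-2^1 implicants → -0010  -1011  -1110  0-100  0010-  010-1  011-0  1-000(✓)  1-010(✓)  1-011(✓)  1-110(✓)  1-111(✓)  10-10(✓)  10-11(✓)  100-0(✓)  100-1(✓)  1000-(✓)  1001-(✓)  1011-(✓)  11-10(✓)  11-11(✓)  110-0(✓)  1101-(✓)  1111-(✓)
size-2^2 implicants → 1--10(✓)  1--11(✓)  1-0-0  1-01-(✓)  1-11-(✓)  10-1-(✓)  100--  11-1-(✓)
size-2^3 implicants → 1--1-
Unchecked terms (primes): -0010, -1011, -1110, 0-100, 0010-, 010-1, 011-0, 1--1-, 1-0-0, 100--
Minterm coverage:
  m2 ⊆ -0010 [E]
  m4 ⊆ 0-100,0010-
  m5 ⊆ 0010- [E]
  m9 ⊆ 010-1 [E]
  m11 ⊆ -1011,010-1
  m14 ⊆ -1110,011-0
  m16 ⊆ 1-0-0,100--
  m17 ⊆ 100-- [E]
  m19 ⊆ 1--1-,100--
  m22 ⊆ 1--1- [E]
  m23 ⊆ 1--1- [E]
  m24 ⊆ 1-0-0 [E]
  m26 ⊆ 1--1-,1-0-0
  m27 ⊆ -1011,1--1-
  m30 ⊆ -1110,1--1-
  m31 ⊆ 1--1- [E]
E = {-0010, 0010-, 010-1, 1--1-, 1-0-0, 100--}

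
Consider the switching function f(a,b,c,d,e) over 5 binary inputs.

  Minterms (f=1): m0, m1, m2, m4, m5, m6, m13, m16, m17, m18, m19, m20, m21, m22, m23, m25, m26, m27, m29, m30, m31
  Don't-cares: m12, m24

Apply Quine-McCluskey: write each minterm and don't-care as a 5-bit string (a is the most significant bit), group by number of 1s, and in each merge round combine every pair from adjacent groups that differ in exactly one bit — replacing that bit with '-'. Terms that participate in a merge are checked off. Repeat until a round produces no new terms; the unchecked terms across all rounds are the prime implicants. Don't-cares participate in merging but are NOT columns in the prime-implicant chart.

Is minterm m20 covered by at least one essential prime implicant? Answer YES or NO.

YES

Round 0: 00000✓ 00001✓ 00010✓ 00100✓ 00101✓ 00110✓ 01100✓ 01101✓ 10000✓ 10001✓ 10010✓ 10011✓ 10100✓ 10101✓ 10110✓ 10111✓ 11000✓ 11001✓ 11010✓ 11011✓ 11101✓ 11110✓ 11111✓
Round 1: -0000✓ -0001✓ -0010✓ -0100✓ -0101✓ -0110✓ -1101✓ 0-100✓ 0-101✓ 00-00✓ 00-01✓ 00-10✓ 000-0✓ 0000-✓ 001-0✓ 0010-✓ 0110-✓ 1-000✓ 1-001✓ 1-010✓ 1-011✓ 1-101✓ 1-110✓ 1-111✓ 10-00✓ 10-01✓ 10-10✓ 10-11✓ 100-0✓ 100-1✓ 1000-✓ 1001-✓ 101-0✓ 101-1✓ 1010-✓ 1011-✓ 11-01✓ 11-10✓ 11-11✓ 110-0✓ 110-1✓ 1100-✓ 1101-✓ 111-1✓ 1111-✓
Round 2: --101 -0-00✓ -0-01✓ -0-10✓ -00-0✓ -000-✓ -01-0✓ -010-✓ 0-10- 00--0✓ 00-0-✓ 1--01✓ 1--10✓ 1--11✓ 1-0-0✓ 1-0-1✓ 1-00-✓ 1-01-✓ 1-1-1✓ 1-11-✓ 10--0✓ 10--1✓ 10-0-✓ 10-1-✓ 100--✓ 101--✓ 11--1✓ 11-1-✓ 110--✓
Round 3: -0--0 -0-0- 1---1 1--1- 1-0-- 10---
PIs = {--101, -0--0, -0-0-, 0-10-, 1---1, 1--1-, 1-0--, 10---}
Coverage chart:
  m0: -0--0,-0-0-
  m1: -0-0- ←essential
  m2: -0--0 ←essential
  m4: -0--0,-0-0-,0-10-
  m5: --101,-0-0-,0-10-
  m6: -0--0 ←essential
  m13: --101,0-10-
  m16: -0--0,-0-0-,1-0--,10---
  m17: -0-0-,1---1,1-0--,10---
  m18: -0--0,1--1-,1-0--,10---
  m19: 1---1,1--1-,1-0--,10---
  m20: -0--0,-0-0-,10---
  m21: --101,-0-0-,1---1,10---
  m22: -0--0,1--1-,10---
  m23: 1---1,1--1-,10---
  m25: 1---1,1-0--
  m26: 1--1-,1-0--
  m27: 1---1,1--1-,1-0--
  m29: --101,1---1
  m30: 1--1- ←essential
  m31: 1---1,1--1-
Essential: -0--0, -0-0-, 1--1-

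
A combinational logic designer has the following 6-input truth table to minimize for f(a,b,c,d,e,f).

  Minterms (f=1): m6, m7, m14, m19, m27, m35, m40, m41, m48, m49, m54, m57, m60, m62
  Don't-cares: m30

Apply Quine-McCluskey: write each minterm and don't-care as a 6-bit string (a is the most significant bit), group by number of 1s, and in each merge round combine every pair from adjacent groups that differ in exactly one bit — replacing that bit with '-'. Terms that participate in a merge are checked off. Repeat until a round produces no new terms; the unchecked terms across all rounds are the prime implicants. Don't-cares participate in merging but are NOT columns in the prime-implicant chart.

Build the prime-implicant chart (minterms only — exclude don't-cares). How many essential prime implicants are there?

size-2^0 implicants → 000110(✓)  000111(✓)  001110(✓)  010011(✓)  011011(✓)  011110(✓)  100011  101000(✓)  101001(✓)  110000(✓)  110001(✓)  110110(✓)  111001(✓)  111100(✓)  111110(✓)
size-2^1 implicants → -11110  0-1110  00-110  00011-  01-011  1-1001  10100-  11-001  11-110  11000-  1111-0
Unchecked terms (primes): -11110, 0-1110, 00-110, 00011-, 01-011, 1-1001, 100011, 10100-, 11-001, 11-110, 11000-, 1111-0
Minterm coverage:
  m6 ⊆ 00-110,00011-
  m7 ⊆ 00011- [E]
  m14 ⊆ 0-1110,00-110
  m19 ⊆ 01-011 [E]
  m27 ⊆ 01-011 [E]
  m35 ⊆ 100011 [E]
  m40 ⊆ 10100- [E]
  m41 ⊆ 1-1001,10100-
  m48 ⊆ 11000- [E]
  m49 ⊆ 11-001,11000-
  m54 ⊆ 11-110 [E]
  m57 ⊆ 1-1001,11-001
  m60 ⊆ 1111-0 [E]
  m62 ⊆ -11110,11-110,1111-0
E = {00011-, 01-011, 100011, 10100-, 11-110, 11000-, 1111-0}

7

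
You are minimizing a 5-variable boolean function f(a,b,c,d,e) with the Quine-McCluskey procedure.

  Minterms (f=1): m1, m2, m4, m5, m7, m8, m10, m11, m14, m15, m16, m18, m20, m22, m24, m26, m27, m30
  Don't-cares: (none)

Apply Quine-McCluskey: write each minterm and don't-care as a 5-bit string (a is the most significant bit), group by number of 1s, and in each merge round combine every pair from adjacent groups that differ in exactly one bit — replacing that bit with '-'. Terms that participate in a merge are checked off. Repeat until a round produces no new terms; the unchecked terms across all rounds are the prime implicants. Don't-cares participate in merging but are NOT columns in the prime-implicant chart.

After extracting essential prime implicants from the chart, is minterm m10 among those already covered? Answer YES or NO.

YES

[col 0] 00001*, 00010*, 00100*, 00101*, 00111*, 01000*, 01010*, 01011*, 01110*, 01111*, 10000*, 10010*, 10100*, 10110*, 11000*, 11010*, 11011*, 11110*
[col 1] -0010*, -0100, -1000*, -1010*, -1011*, -1110*, 0-010*, 0-111, 00-01, 001-1, 0010-, 01-10*, 01-11*, 010-0*, 0101-*, 0111-*, 1-000*, 1-010*, 1-110*, 10-00*, 10-10*, 100-0*, 101-0*, 11-10*, 110-0*, 1101-*
[col 2] --010, -1-10, -10-0, -101-, 01-1-, 1--10, 1-0-0, 10--0
Prime implicants: --010, -0100, -1-10, -10-0, -101-, 0-111, 00-01, 001-1, 0010-, 01-1-, 1--10, 1-0-0, 10--0
PI chart (minterm → PIs covering it):
  1 | 00-01  (sole → essential)
  2 | --010  (sole → essential)
  4 | -0100,0010-
  5 | 00-01,001-1,0010-
  7 | 0-111,001-1
  8 | -10-0  (sole → essential)
  10 | --010,-1-10,-10-0,-101-,01-1-
  11 | -101-,01-1-
  14 | -1-10,01-1-
  15 | 0-111,01-1-
  16 | 1-0-0,10--0
  18 | --010,1--10,1-0-0,10--0
  20 | -0100,10--0
  22 | 1--10,10--0
  24 | -10-0,1-0-0
  26 | --010,-1-10,-10-0,-101-,1--10,1-0-0
  27 | -101-  (sole → essential)
  30 | -1-10,1--10
Essential prime implicants: --010, -10-0, -101-, 00-01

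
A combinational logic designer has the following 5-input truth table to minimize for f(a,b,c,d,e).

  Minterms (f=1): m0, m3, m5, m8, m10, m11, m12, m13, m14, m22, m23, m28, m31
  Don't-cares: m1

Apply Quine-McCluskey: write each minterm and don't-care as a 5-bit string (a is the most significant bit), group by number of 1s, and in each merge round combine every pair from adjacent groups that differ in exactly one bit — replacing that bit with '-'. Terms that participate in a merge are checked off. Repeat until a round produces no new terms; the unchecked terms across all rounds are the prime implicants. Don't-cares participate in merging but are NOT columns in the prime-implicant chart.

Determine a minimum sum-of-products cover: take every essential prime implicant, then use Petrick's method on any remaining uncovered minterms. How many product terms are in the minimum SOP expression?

[col 0] 00000*, 00001*, 00011*, 00101*, 01000*, 01010*, 01011*, 01100*, 01101*, 01110*, 10110*, 10111*, 11100*, 11111*
[col 1] -1100, 0-000, 0-011, 0-101, 00-01, 000-1, 0000-, 01-00*, 01-10*, 010-0*, 0101-, 011-0*, 0110-, 1-111, 1011-
[col 2] 01--0
Prime implicants: -1100, 0-000, 0-011, 0-101, 00-01, 000-1, 0000-, 01--0, 0101-, 0110-, 1-111, 1011-
PI chart (minterm → PIs covering it):
  0 | 0-000,0000-
  3 | 0-011,000-1
  5 | 0-101,00-01
  8 | 0-000,01--0
  10 | 01--0,0101-
  11 | 0-011,0101-
  12 | -1100,01--0,0110-
  13 | 0-101,0110-
  14 | 01--0  (sole → essential)
  22 | 1011-  (sole → essential)
  23 | 1-111,1011-
  28 | -1100  (sole → essential)
  31 | 1-111  (sole → essential)
Essential prime implicants: -1100, 01--0, 1-111, 1011-
Petrick residual → 0-000, 0-011, 0-101
Minimum SOP uses 7 PIs: bcd'e' + a'c'd'e' + a'c'de + a'cd'e + a'be' + acde + ab'cd

7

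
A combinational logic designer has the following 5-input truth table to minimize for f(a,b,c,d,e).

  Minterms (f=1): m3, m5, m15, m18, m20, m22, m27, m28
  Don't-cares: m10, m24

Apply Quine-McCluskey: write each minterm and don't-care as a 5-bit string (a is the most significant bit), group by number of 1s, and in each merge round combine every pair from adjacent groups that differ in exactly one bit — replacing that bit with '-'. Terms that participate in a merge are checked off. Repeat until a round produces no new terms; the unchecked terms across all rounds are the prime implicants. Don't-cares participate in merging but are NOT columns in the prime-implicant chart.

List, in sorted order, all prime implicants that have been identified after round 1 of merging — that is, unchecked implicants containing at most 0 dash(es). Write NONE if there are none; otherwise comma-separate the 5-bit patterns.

00011, 00101, 01010, 01111, 11011

[col 0] 00011, 00101, 01010, 01111, 10010*, 10100*, 10110*, 11000*, 11011, 11100*
[col 1] 1-100, 10-10, 101-0, 11-00
Prime implicants: 00011, 00101, 01010, 01111, 1-100, 10-10, 101-0, 11-00, 11011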